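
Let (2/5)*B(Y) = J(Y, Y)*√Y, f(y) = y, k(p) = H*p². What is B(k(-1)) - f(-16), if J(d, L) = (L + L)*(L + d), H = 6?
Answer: 16 + 360*√6 ≈ 897.82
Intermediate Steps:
J(d, L) = 2*L*(L + d) (J(d, L) = (2*L)*(L + d) = 2*L*(L + d))
k(p) = 6*p²
B(Y) = 10*Y^(5/2) (B(Y) = 5*((2*Y*(Y + Y))*√Y)/2 = 5*((2*Y*(2*Y))*√Y)/2 = 5*((4*Y²)*√Y)/2 = 5*(4*Y^(5/2))/2 = 10*Y^(5/2))
B(k(-1)) - f(-16) = 10*(6*(-1)²)^(5/2) - 1*(-16) = 10*(6*1)^(5/2) + 16 = 10*6^(5/2) + 16 = 10*(36*√6) + 16 = 360*√6 + 16 = 16 + 360*√6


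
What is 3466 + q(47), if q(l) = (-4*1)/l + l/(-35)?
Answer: 5699221/1645 ≈ 3464.6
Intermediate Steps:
q(l) = -4/l - l/35 (q(l) = -4/l + l*(-1/35) = -4/l - l/35)
3466 + q(47) = 3466 + (-4/47 - 1/35*47) = 3466 + (-4*1/47 - 47/35) = 3466 + (-4/47 - 47/35) = 3466 - 2349/1645 = 5699221/1645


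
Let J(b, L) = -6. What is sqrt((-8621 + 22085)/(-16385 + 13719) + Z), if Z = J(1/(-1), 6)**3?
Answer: 6*I*sqrt(10910605)/1333 ≈ 14.868*I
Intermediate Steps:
Z = -216 (Z = (-6)**3 = -216)
sqrt((-8621 + 22085)/(-16385 + 13719) + Z) = sqrt((-8621 + 22085)/(-16385 + 13719) - 216) = sqrt(13464/(-2666) - 216) = sqrt(13464*(-1/2666) - 216) = sqrt(-6732/1333 - 216) = sqrt(-294660/1333) = 6*I*sqrt(10910605)/1333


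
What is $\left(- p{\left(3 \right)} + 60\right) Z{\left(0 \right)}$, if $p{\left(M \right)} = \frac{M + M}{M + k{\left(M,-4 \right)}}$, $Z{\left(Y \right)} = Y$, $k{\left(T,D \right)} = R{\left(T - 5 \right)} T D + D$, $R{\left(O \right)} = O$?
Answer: $0$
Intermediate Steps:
$k{\left(T,D \right)} = D + D T \left(-5 + T\right)$ ($k{\left(T,D \right)} = \left(T - 5\right) T D + D = \left(-5 + T\right) T D + D = T \left(-5 + T\right) D + D = D T \left(-5 + T\right) + D = D + D T \left(-5 + T\right)$)
$p{\left(M \right)} = \frac{2 M}{-4 + M - 4 M \left(-5 + M\right)}$ ($p{\left(M \right)} = \frac{M + M}{M - 4 \left(1 + M \left(-5 + M\right)\right)} = \frac{2 M}{M - \left(4 + 4 M \left(-5 + M\right)\right)} = \frac{2 M}{-4 + M - 4 M \left(-5 + M\right)}$)
$\left(- p{\left(3 \right)} + 60\right) Z{\left(0 \right)} = \left(- \frac{2 \cdot 3}{-4 + 3 - 12 \left(-5 + 3\right)} + 60\right) 0 = \left(- \frac{2 \cdot 3}{-4 + 3 - 12 \left(-2\right)} + 60\right) 0 = \left(- \frac{2 \cdot 3}{-4 + 3 + 24} + 60\right) 0 = \left(- \frac{2 \cdot 3}{23} + 60\right) 0 = \left(\left(-1\right) \frac{6}{23} + 60\right) 0 = \left(- \frac{6}{23} + 60\right) 0 = \frac{1374}{23} \cdot 0 = 0$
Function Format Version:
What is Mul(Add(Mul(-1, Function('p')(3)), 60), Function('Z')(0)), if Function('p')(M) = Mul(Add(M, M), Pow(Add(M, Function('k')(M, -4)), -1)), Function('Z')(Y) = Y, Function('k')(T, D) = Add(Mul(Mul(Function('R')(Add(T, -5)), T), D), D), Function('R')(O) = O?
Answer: 0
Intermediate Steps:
Function('k')(T, D) = Add(D, Mul(D, T, Add(-5, T))) (Function('k')(T, D) = Add(Mul(Mul(Add(T, -5), T), D), D) = Add(Mul(Mul(Add(-5, T), T), D), D) = Add(Mul(Mul(T, Add(-5, T)), D), D) = Add(Mul(D, T, Add(-5, T)), D) = Add(D, Mul(D, T, Add(-5, T))))
Function('p')(M) = Mul(2, M, Pow(Add(-4, M, Mul(-4, M, Add(-5, M))), -1)) (Function('p')(M) = Mul(Add(M, M), Pow(Add(M, Mul(-4, Add(1, Mul(M, Add(-5, M))))), -1)) = Mul(Mul(2, M), Pow(Add(M, Add(-4, Mul(-4, M, Add(-5, M)))), -1)) = Mul(Mul(2, M), Pow(Add(-4, M, Mul(-4, M, Add(-5, M))), -1)) = Mul(2, M, Pow(Add(-4, M, Mul(-4, M, Add(-5, M))), -1)))
Mul(Add(Mul(-1, Function('p')(3)), 60), Function('Z')(0)) = Mul(Add(Mul(-1, Mul(2, 3, Pow(Add(-4, 3, Mul(-4, 3, Add(-5, 3))), -1))), 60), 0) = Mul(Add(Mul(-1, Mul(2, 3, Pow(Add(-4, 3, Mul(-4, 3, -2)), -1))), 60), 0) = Mul(Add(Mul(-1, Mul(2, 3, Pow(Add(-4, 3, 24), -1))), 60), 0) = Mul(Add(Mul(-1, Mul(2, 3, Pow(23, -1))), 60), 0) = Mul(Add(Mul(-1, Mul(2, 3, Rational(1, 23))), 60), 0) = Mul(Add(Mul(-1, Rational(6, 23)), 60), 0) = Mul(Add(Rational(-6, 23), 60), 0) = Mul(Rational(1374, 23), 0) = 0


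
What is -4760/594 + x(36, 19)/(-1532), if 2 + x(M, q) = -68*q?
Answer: -1630921/227502 ≈ -7.1688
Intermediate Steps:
x(M, q) = -2 - 68*q
-4760/594 + x(36, 19)/(-1532) = -4760/594 + (-2 - 68*19)/(-1532) = -4760*1/594 + (-2 - 1292)*(-1/1532) = -2380/297 - 1294*(-1/1532) = -2380/297 + 647/766 = -1630921/227502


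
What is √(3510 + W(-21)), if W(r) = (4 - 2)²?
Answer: √3514 ≈ 59.279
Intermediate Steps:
W(r) = 4 (W(r) = 2² = 4)
√(3510 + W(-21)) = √(3510 + 4) = √3514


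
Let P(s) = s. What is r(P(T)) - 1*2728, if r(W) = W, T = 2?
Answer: -2726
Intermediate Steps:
r(P(T)) - 1*2728 = 2 - 1*2728 = 2 - 2728 = -2726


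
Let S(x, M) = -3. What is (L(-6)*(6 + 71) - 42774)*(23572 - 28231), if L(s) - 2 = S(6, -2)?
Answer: 199642809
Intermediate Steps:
L(s) = -1 (L(s) = 2 - 3 = -1)
(L(-6)*(6 + 71) - 42774)*(23572 - 28231) = (-(6 + 71) - 42774)*(23572 - 28231) = (-1*77 - 42774)*(-4659) = (-77 - 42774)*(-4659) = -42851*(-4659) = 199642809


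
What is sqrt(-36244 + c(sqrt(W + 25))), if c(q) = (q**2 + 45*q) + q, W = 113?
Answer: sqrt(-36106 + 46*sqrt(138)) ≈ 188.59*I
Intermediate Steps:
c(q) = q**2 + 46*q
sqrt(-36244 + c(sqrt(W + 25))) = sqrt(-36244 + sqrt(113 + 25)*(46 + sqrt(113 + 25))) = sqrt(-36244 + sqrt(138)*(46 + sqrt(138)))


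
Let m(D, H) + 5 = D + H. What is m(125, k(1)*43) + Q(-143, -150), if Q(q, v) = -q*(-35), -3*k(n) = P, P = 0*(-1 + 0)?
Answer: -4885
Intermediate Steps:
P = 0 (P = 0*(-1) = 0)
k(n) = 0 (k(n) = -⅓*0 = 0)
Q(q, v) = 35*q (Q(q, v) = -(-35)*q = 35*q)
m(D, H) = -5 + D + H (m(D, H) = -5 + (D + H) = -5 + D + H)
m(125, k(1)*43) + Q(-143, -150) = (-5 + 125 + 0*43) + 35*(-143) = (-5 + 125 + 0) - 5005 = 120 - 5005 = -4885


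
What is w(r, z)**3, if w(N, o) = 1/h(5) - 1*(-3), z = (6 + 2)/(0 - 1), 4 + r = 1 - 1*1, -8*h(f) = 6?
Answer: 125/27 ≈ 4.6296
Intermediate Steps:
h(f) = -3/4 (h(f) = -1/8*6 = -3/4)
r = -4 (r = -4 + (1 - 1*1) = -4 + (1 - 1) = -4 + 0 = -4)
z = -8 (z = 8/(-1) = 8*(-1) = -8)
w(N, o) = 5/3 (w(N, o) = 1/(-3/4) - 1*(-3) = -4/3 + 3 = 5/3)
w(r, z)**3 = (5/3)**3 = 125/27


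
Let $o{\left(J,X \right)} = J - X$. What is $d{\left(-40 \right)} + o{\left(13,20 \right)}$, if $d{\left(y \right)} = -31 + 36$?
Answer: $-2$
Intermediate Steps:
$d{\left(y \right)} = 5$
$d{\left(-40 \right)} + o{\left(13,20 \right)} = 5 + \left(13 - 20\right) = 5 - 7 = -2$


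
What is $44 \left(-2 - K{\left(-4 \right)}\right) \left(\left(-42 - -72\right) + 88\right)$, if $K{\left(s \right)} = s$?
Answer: $10384$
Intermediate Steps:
$44 \left(-2 - K{\left(-4 \right)}\right) \left(\left(-42 - -72\right) + 88\right) = 44 \left(-2 - -4\right) \left(\left(-42 - -72\right) + 88\right) = 44 \left(-2 + 4\right) \left(\left(-42 + 72\right) + 88\right) = 44 \cdot 2 \left(30 + 88\right) = 88 \cdot 118 = 10384$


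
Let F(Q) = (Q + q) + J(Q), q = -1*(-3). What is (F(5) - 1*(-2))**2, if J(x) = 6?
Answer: 256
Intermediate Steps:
q = 3
F(Q) = 9 + Q (F(Q) = (Q + 3) + 6 = (3 + Q) + 6 = 9 + Q)
(F(5) - 1*(-2))**2 = ((9 + 5) - 1*(-2))**2 = (14 + 2)**2 = 16**2 = 256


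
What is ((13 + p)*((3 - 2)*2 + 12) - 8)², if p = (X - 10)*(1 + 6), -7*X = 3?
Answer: 719104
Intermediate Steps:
X = -3/7 (X = -⅐*3 = -3/7 ≈ -0.42857)
p = -73 (p = (-3/7 - 10)*(1 + 6) = -73/7*7 = -73)
((13 + p)*((3 - 2)*2 + 12) - 8)² = ((13 - 73)*((3 - 2)*2 + 12) - 8)² = (-60*(1*2 + 12) - 8)² = (-60*(2 + 12) - 8)² = (-60*14 - 8)² = (-840 - 8)² = (-848)² = 719104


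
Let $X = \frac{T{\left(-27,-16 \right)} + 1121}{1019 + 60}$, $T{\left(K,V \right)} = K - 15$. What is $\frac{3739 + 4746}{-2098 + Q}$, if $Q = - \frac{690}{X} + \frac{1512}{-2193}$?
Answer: $- \frac{6202535}{2038532} \approx -3.0426$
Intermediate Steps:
$T{\left(K,V \right)} = -15 + K$
$X = 1$ ($X = \frac{\left(-15 - 27\right) + 1121}{1019 + 60} = \frac{-42 + 1121}{1079} = 1079 \cdot \frac{1}{1079} = 1$)
$Q = - \frac{504894}{731}$ ($Q = - \frac{690}{1} + \frac{1512}{-2193} = \left(-690\right) 1 + 1512 \left(- \frac{1}{2193}\right) = -690 - \frac{504}{731} = - \frac{504894}{731} \approx -690.69$)
$\frac{3739 + 4746}{-2098 + Q} = \frac{3739 + 4746}{-2098 - \frac{504894}{731}} = \frac{8485}{- \frac{2038532}{731}} = 8485 \left(- \frac{731}{2038532}\right) = - \frac{6202535}{2038532}$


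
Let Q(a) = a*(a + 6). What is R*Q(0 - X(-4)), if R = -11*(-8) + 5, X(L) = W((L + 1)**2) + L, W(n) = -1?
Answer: 5115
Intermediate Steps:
X(L) = -1 + L
Q(a) = a*(6 + a)
R = 93 (R = 88 + 5 = 93)
R*Q(0 - X(-4)) = 93*((0 - (-1 - 4))*(6 + (0 - (-1 - 4)))) = 93*((0 - 1*(-5))*(6 + (0 - 1*(-5)))) = 93*((0 + 5)*(6 + (0 + 5))) = 93*(5*(6 + 5)) = 93*(5*11) = 93*55 = 5115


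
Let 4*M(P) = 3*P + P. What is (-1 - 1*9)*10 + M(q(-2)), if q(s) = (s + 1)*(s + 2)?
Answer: -100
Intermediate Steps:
q(s) = (1 + s)*(2 + s)
M(P) = P (M(P) = (3*P + P)/4 = (4*P)/4 = P)
(-1 - 1*9)*10 + M(q(-2)) = (-1 - 1*9)*10 + (2 + (-2)² + 3*(-2)) = (-1 - 9)*10 + (2 + 4 - 6) = -10*10 + 0 = -100 + 0 = -100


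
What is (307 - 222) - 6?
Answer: 79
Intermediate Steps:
(307 - 222) - 6 = 85 - 6 = 79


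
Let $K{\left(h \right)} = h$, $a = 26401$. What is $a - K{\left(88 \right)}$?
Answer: $26313$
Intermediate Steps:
$a - K{\left(88 \right)} = 26401 - 88 = 26313$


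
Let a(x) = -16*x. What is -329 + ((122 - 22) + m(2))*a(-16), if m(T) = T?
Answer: 25783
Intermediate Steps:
-329 + ((122 - 22) + m(2))*a(-16) = -329 + ((122 - 22) + 2)*(-16*(-16)) = -329 + (100 + 2)*256 = -329 + 102*256 = -329 + 26112 = 25783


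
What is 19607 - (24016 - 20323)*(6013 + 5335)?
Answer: -41888557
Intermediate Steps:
19607 - (24016 - 20323)*(6013 + 5335) = 19607 - 3693*11348 = 19607 - 1*41908164 = 19607 - 41908164 = -41888557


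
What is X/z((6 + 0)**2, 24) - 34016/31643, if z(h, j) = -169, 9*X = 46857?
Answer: -511478129/16043001 ≈ -31.882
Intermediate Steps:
X = 15619/3 (X = (1/9)*46857 = 15619/3 ≈ 5206.3)
X/z((6 + 0)**2, 24) - 34016/31643 = (15619/3)/(-169) - 34016/31643 = (15619/3)*(-1/169) - 34016*1/31643 = -15619/507 - 34016/31643 = -511478129/16043001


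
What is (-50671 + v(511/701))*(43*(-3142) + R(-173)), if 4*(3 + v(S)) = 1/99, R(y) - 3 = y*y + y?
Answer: 192180730031/36 ≈ 5.3383e+9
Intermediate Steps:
R(y) = 3 + y + y**2 (R(y) = 3 + (y*y + y) = 3 + (y**2 + y) = 3 + (y + y**2) = 3 + y + y**2)
v(S) = -1187/396 (v(S) = -3 + (1/4)/99 = -3 + (1/4)*(1/99) = -3 + 1/396 = -1187/396)
(-50671 + v(511/701))*(43*(-3142) + R(-173)) = (-50671 - 1187/396)*(43*(-3142) + (3 - 173 + (-173)**2)) = -20066903*(-135106 + (3 - 173 + 29929))/396 = -20066903*(-135106 + 29759)/396 = -20066903/396*(-105347) = 192180730031/36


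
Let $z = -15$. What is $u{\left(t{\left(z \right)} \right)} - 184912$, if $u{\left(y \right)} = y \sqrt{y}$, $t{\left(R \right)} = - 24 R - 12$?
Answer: $-184912 + 696 \sqrt{87} \approx -1.7842 \cdot 10^{5}$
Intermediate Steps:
$t{\left(R \right)} = -12 - 24 R$
$u{\left(y \right)} = y^{\frac{3}{2}}$
$u{\left(t{\left(z \right)} \right)} - 184912 = \left(-12 - -360\right)^{\frac{3}{2}} - 184912 = \left(-12 + 360\right)^{\frac{3}{2}} - 184912 = 348^{\frac{3}{2}} - 184912 = 696 \sqrt{87} - 184912 = -184912 + 696 \sqrt{87}$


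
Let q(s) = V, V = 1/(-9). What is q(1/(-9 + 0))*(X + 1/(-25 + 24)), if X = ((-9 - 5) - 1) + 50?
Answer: -34/9 ≈ -3.7778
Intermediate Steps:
X = 35 (X = (-14 - 1) + 50 = -15 + 50 = 35)
V = -⅑ ≈ -0.11111
q(s) = -⅑
q(1/(-9 + 0))*(X + 1/(-25 + 24)) = -(35 + 1/(-25 + 24))/9 = -(35 + 1/(-1))/9 = -(35 - 1)/9 = -⅑*34 = -34/9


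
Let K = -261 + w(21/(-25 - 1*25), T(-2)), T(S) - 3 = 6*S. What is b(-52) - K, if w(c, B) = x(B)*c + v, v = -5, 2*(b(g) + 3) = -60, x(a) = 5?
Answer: 2351/10 ≈ 235.10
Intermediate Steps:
b(g) = -33 (b(g) = -3 + (½)*(-60) = -3 - 30 = -33)
T(S) = 3 + 6*S
w(c, B) = -5 + 5*c (w(c, B) = 5*c - 5 = -5 + 5*c)
K = -2681/10 (K = -261 + (-5 + 5*(21/(-25 - 1*25))) = -261 + (-5 + 5*(21/(-25 - 25))) = -261 + (-5 + 5*(21/(-50))) = -261 + (-5 + 5*(21*(-1/50))) = -261 + (-5 + 5*(-21/50)) = -261 + (-5 - 21/10) = -261 - 71/10 = -2681/10 ≈ -268.10)
b(-52) - K = -33 - 1*(-2681/10) = -33 + 2681/10 = 2351/10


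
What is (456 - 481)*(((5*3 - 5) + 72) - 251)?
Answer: 4225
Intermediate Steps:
(456 - 481)*(((5*3 - 5) + 72) - 251) = -25*(((15 - 5) + 72) - 251) = -25*((10 + 72) - 251) = -25*(82 - 251) = -25*(-169) = 4225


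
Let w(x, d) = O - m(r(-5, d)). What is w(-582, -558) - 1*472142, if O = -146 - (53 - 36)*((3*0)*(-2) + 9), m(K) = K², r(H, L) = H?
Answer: -472466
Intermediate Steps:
O = -299 (O = -146 - 17*(0*(-2) + 9) = -146 - 17*(0 + 9) = -146 - 17*9 = -146 - 1*153 = -146 - 153 = -299)
w(x, d) = -324 (w(x, d) = -299 - 1*(-5)² = -299 - 1*25 = -299 - 25 = -324)
w(-582, -558) - 1*472142 = -324 - 1*472142 = -324 - 472142 = -472466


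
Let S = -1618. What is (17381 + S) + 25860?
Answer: 41623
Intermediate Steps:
(17381 + S) + 25860 = (17381 - 1618) + 25860 = 15763 + 25860 = 41623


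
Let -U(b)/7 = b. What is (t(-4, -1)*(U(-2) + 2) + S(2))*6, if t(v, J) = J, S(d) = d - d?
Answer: -96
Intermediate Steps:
S(d) = 0
U(b) = -7*b
(t(-4, -1)*(U(-2) + 2) + S(2))*6 = (-(-7*(-2) + 2) + 0)*6 = (-(14 + 2) + 0)*6 = (-1*16 + 0)*6 = (-16 + 0)*6 = -16*6 = -96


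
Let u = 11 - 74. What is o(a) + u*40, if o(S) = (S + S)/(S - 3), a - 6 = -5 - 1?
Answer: -2520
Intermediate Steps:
a = 0 (a = 6 + (-5 - 1) = 6 - 6 = 0)
u = -63
o(S) = 2*S/(-3 + S) (o(S) = (2*S)/(-3 + S) = 2*S/(-3 + S))
o(a) + u*40 = 2*0/(-3 + 0) - 63*40 = 2*0/(-3) - 2520 = 2*0*(-1/3) - 2520 = 0 - 2520 = -2520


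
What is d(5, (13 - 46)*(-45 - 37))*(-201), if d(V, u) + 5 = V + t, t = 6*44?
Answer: -53064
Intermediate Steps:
t = 264
d(V, u) = 259 + V (d(V, u) = -5 + (V + 264) = -5 + (264 + V) = 259 + V)
d(5, (13 - 46)*(-45 - 37))*(-201) = (259 + 5)*(-201) = 264*(-201) = -53064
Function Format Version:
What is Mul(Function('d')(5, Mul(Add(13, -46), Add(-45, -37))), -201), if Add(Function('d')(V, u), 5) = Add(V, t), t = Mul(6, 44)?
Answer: -53064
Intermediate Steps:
t = 264
Function('d')(V, u) = Add(259, V) (Function('d')(V, u) = Add(-5, Add(V, 264)) = Add(-5, Add(264, V)) = Add(259, V))
Mul(Function('d')(5, Mul(Add(13, -46), Add(-45, -37))), -201) = Mul(Add(259, 5), -201) = Mul(264, -201) = -53064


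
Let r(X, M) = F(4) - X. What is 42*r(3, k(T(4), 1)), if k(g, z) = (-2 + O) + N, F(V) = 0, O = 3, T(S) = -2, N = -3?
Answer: -126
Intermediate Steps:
k(g, z) = -2 (k(g, z) = (-2 + 3) - 3 = 1 - 3 = -2)
r(X, M) = -X (r(X, M) = 0 - X = -X)
42*r(3, k(T(4), 1)) = 42*(-1*3) = 42*(-3) = -126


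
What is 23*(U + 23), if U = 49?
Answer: 1656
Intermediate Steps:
23*(U + 23) = 23*(49 + 23) = 23*72 = 1656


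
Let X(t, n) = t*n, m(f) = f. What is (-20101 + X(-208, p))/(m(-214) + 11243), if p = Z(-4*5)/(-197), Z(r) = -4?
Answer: -3960729/2172713 ≈ -1.8229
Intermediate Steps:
p = 4/197 (p = -4/(-197) = -4*(-1/197) = 4/197 ≈ 0.020305)
X(t, n) = n*t
(-20101 + X(-208, p))/(m(-214) + 11243) = (-20101 + (4/197)*(-208))/(-214 + 11243) = (-20101 - 832/197)/11029 = -3960729/197*1/11029 = -3960729/2172713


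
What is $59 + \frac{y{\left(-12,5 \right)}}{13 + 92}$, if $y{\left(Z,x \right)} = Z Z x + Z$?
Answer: $\frac{2301}{35} \approx 65.743$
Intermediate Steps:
$y{\left(Z,x \right)} = Z + x Z^{2}$ ($y{\left(Z,x \right)} = Z^{2} x + Z = x Z^{2} + Z = Z + x Z^{2}$)
$59 + \frac{y{\left(-12,5 \right)}}{13 + 92} = 59 + \frac{\left(-12\right) \left(1 - 60\right)}{13 + 92} = 59 + \frac{\left(-12\right) \left(1 - 60\right)}{105} = 59 + \frac{\left(-12\right) \left(-59\right)}{105} = 59 + \frac{1}{105} \cdot 708 = 59 + \frac{236}{35} = \frac{2301}{35}$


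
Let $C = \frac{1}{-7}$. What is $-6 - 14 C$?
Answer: $-4$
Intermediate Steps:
$C = - \frac{1}{7} \approx -0.14286$
$-6 - 14 C = -6 - -2 = -6 + 2 = -4$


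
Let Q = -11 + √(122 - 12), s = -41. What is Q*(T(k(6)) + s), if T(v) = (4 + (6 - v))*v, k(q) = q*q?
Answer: 10747 - 977*√110 ≈ 500.14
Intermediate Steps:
k(q) = q²
Q = -11 + √110 ≈ -0.51191
T(v) = v*(10 - v) (T(v) = (10 - v)*v = v*(10 - v))
Q*(T(k(6)) + s) = (-11 + √110)*(6²*(10 - 1*6²) - 41) = (-11 + √110)*(36*(10 - 1*36) - 41) = (-11 + √110)*(36*(10 - 36) - 41) = (-11 + √110)*(36*(-26) - 41) = (-11 + √110)*(-936 - 41) = (-11 + √110)*(-977) = 10747 - 977*√110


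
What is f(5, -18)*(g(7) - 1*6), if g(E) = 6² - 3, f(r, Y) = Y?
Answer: -486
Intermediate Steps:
g(E) = 33 (g(E) = 36 - 3 = 33)
f(5, -18)*(g(7) - 1*6) = -18*(33 - 1*6) = -18*(33 - 6) = -18*27 = -486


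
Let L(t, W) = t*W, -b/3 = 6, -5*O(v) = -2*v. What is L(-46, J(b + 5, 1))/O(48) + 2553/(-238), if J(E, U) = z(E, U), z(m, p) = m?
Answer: 116633/5712 ≈ 20.419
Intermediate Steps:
O(v) = 2*v/5 (O(v) = -(-2)*v/5 = 2*v/5)
b = -18 (b = -3*6 = -18)
J(E, U) = E
L(t, W) = W*t
L(-46, J(b + 5, 1))/O(48) + 2553/(-238) = ((-18 + 5)*(-46))/(((2/5)*48)) + 2553/(-238) = (-13*(-46))/(96/5) + 2553*(-1/238) = 598*(5/96) - 2553/238 = 1495/48 - 2553/238 = 116633/5712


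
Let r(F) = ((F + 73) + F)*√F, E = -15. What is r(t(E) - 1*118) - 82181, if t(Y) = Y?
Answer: -82181 - 193*I*√133 ≈ -82181.0 - 2225.8*I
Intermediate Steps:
r(F) = √F*(73 + 2*F) (r(F) = ((73 + F) + F)*√F = (73 + 2*F)*√F = √F*(73 + 2*F))
r(t(E) - 1*118) - 82181 = √(-15 - 1*118)*(73 + 2*(-15 - 1*118)) - 82181 = √(-15 - 118)*(73 + 2*(-15 - 118)) - 82181 = √(-133)*(73 + 2*(-133)) - 82181 = (I*√133)*(73 - 266) - 82181 = (I*√133)*(-193) - 82181 = -193*I*√133 - 82181 = -82181 - 193*I*√133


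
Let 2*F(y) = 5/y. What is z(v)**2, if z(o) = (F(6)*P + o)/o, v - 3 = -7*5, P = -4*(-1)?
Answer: 8281/9216 ≈ 0.89855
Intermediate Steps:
P = 4
F(y) = 5/(2*y) (F(y) = (5/y)/2 = 5/(2*y))
v = -32 (v = 3 - 7*5 = 3 - 35 = -32)
z(o) = (5/3 + o)/o (z(o) = (((5/2)/6)*4 + o)/o = (((5/2)*(1/6))*4 + o)/o = ((5/12)*4 + o)/o = (5/3 + o)/o)
z(v)**2 = ((5/3 - 32)/(-32))**2 = (-1/32*(-91/3))**2 = (91/96)**2 = 8281/9216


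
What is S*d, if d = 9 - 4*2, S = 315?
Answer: 315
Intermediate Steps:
d = 1 (d = 9 - 1*8 = 9 - 8 = 1)
S*d = 315*1 = 315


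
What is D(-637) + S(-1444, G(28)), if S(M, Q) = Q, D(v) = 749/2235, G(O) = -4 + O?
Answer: 54389/2235 ≈ 24.335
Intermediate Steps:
D(v) = 749/2235 (D(v) = 749*(1/2235) = 749/2235)
D(-637) + S(-1444, G(28)) = 749/2235 + (-4 + 28) = 749/2235 + 24 = 54389/2235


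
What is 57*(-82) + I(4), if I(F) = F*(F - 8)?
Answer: -4690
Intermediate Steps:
I(F) = F*(-8 + F)
57*(-82) + I(4) = 57*(-82) + 4*(-8 + 4) = -4674 + 4*(-4) = -4674 - 16 = -4690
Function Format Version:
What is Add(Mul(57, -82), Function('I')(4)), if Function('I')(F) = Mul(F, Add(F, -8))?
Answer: -4690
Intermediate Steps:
Function('I')(F) = Mul(F, Add(-8, F))
Add(Mul(57, -82), Function('I')(4)) = Add(Mul(57, -82), Mul(4, Add(-8, 4))) = Add(-4674, Mul(4, -4)) = Add(-4674, -16) = -4690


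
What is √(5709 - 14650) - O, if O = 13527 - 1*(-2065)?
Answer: -15592 + I*√8941 ≈ -15592.0 + 94.557*I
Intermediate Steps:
O = 15592 (O = 13527 + 2065 = 15592)
√(5709 - 14650) - O = √(5709 - 14650) - 1*15592 = √(-8941) - 15592 = I*√8941 - 15592 = -15592 + I*√8941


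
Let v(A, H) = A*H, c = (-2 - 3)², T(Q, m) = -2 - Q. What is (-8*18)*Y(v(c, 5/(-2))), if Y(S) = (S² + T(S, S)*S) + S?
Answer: -9000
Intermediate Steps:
c = 25 (c = (-5)² = 25)
Y(S) = S + S² + S*(-2 - S) (Y(S) = (S² + (-2 - S)*S) + S = (S² + S*(-2 - S)) + S = S + S² + S*(-2 - S))
(-8*18)*Y(v(c, 5/(-2))) = (-8*18)*(-25*5/(-2)) = -(-144)*25*(5*(-½)) = -(-144)*25*(-5/2) = -(-144)*(-125)/2 = -144*125/2 = -9000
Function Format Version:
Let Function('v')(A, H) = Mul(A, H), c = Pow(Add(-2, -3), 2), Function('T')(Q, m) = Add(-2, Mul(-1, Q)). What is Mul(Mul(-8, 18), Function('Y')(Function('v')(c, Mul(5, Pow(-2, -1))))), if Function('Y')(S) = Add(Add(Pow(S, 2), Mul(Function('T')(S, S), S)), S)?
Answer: -9000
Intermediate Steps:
c = 25 (c = Pow(-5, 2) = 25)
Function('Y')(S) = Add(S, Pow(S, 2), Mul(S, Add(-2, Mul(-1, S)))) (Function('Y')(S) = Add(Add(Pow(S, 2), Mul(Add(-2, Mul(-1, S)), S)), S) = Add(Add(Pow(S, 2), Mul(S, Add(-2, Mul(-1, S)))), S) = Add(S, Pow(S, 2), Mul(S, Add(-2, Mul(-1, S)))))
Mul(Mul(-8, 18), Function('Y')(Function('v')(c, Mul(5, Pow(-2, -1))))) = Mul(Mul(-8, 18), Mul(-1, Mul(25, Mul(5, Pow(-2, -1))))) = Mul(-144, Mul(-1, Mul(25, Mul(5, Rational(-1, 2))))) = Mul(-144, Mul(-1, Mul(25, Rational(-5, 2)))) = Mul(-144, Mul(-1, Rational(-125, 2))) = Mul(-144, Rational(125, 2)) = -9000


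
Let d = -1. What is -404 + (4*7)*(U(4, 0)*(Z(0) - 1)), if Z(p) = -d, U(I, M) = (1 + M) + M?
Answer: -404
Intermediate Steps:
U(I, M) = 1 + 2*M
Z(p) = 1 (Z(p) = -1*(-1) = 1)
-404 + (4*7)*(U(4, 0)*(Z(0) - 1)) = -404 + (4*7)*((1 + 2*0)*(1 - 1)) = -404 + 28*((1 + 0)*0) = -404 + 28*(1*0) = -404 + 28*0 = -404 + 0 = -404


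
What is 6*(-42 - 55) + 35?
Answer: -547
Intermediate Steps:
6*(-42 - 55) + 35 = 6*(-97) + 35 = -582 + 35 = -547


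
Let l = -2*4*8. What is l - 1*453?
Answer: -517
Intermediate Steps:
l = -64 (l = -8*8 = -64)
l - 1*453 = -64 - 1*453 = -64 - 453 = -517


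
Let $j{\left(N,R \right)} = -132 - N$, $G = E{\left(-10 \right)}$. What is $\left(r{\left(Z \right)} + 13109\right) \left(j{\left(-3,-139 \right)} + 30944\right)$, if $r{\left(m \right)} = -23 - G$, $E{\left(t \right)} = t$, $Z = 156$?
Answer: $403553240$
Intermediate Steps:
$G = -10$
$r{\left(m \right)} = -13$ ($r{\left(m \right)} = -23 - -10 = -23 + 10 = -13$)
$\left(r{\left(Z \right)} + 13109\right) \left(j{\left(-3,-139 \right)} + 30944\right) = \left(-13 + 13109\right) \left(\left(-132 - -3\right) + 30944\right) = 13096 \left(\left(-132 + 3\right) + 30944\right) = 13096 \left(-129 + 30944\right) = 13096 \cdot 30815 = 403553240$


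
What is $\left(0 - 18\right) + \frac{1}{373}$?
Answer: $- \frac{6713}{373} \approx -17.997$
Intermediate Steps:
$\left(0 - 18\right) + \frac{1}{373} = -18 + \frac{1}{373} = - \frac{6713}{373}$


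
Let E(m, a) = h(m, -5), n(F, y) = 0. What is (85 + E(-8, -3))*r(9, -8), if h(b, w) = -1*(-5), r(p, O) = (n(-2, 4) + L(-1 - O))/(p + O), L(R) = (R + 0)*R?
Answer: 4410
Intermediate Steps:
L(R) = R**2 (L(R) = R*R = R**2)
r(p, O) = (-1 - O)**2/(O + p) (r(p, O) = (0 + (-1 - O)**2)/(p + O) = (-1 - O)**2/(O + p))
h(b, w) = 5
E(m, a) = 5
(85 + E(-8, -3))*r(9, -8) = (85 + 5)*((1 - 8)**2/(-8 + 9)) = 90*((-7)**2/1) = 90*(49*1) = 90*49 = 4410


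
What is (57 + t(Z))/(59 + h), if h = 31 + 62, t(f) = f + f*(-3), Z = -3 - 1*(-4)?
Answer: 55/152 ≈ 0.36184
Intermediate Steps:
Z = 1 (Z = -3 + 4 = 1)
t(f) = -2*f (t(f) = f - 3*f = -2*f)
h = 93
(57 + t(Z))/(59 + h) = (57 - 2*1)/(59 + 93) = (57 - 2)/152 = (1/152)*55 = 55/152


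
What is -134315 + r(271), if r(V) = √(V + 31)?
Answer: -134315 + √302 ≈ -1.3430e+5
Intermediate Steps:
r(V) = √(31 + V)
-134315 + r(271) = -134315 + √(31 + 271) = -134315 + √302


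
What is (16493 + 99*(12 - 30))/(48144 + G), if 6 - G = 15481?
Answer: 14711/32669 ≈ 0.45030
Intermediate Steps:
G = -15475 (G = 6 - 1*15481 = 6 - 15481 = -15475)
(16493 + 99*(12 - 30))/(48144 + G) = (16493 + 99*(12 - 30))/(48144 - 15475) = (16493 + 99*(-18))/32669 = (16493 - 1782)*(1/32669) = 14711*(1/32669) = 14711/32669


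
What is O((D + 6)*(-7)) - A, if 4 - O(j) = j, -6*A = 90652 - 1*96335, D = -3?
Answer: -5533/6 ≈ -922.17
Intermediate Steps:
A = 5683/6 (A = -(90652 - 1*96335)/6 = -(90652 - 96335)/6 = -⅙*(-5683) = 5683/6 ≈ 947.17)
O(j) = 4 - j
O((D + 6)*(-7)) - A = (4 - (-3 + 6)*(-7)) - 1*5683/6 = (4 - 3*(-7)) - 5683/6 = (4 - 1*(-21)) - 5683/6 = (4 + 21) - 5683/6 = 25 - 5683/6 = -5533/6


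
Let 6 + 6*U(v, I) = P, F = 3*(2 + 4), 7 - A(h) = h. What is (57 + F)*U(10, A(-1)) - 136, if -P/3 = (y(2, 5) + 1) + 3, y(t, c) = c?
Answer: -1097/2 ≈ -548.50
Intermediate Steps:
A(h) = 7 - h
F = 18 (F = 3*6 = 18)
P = -27 (P = -3*((5 + 1) + 3) = -3*(6 + 3) = -3*9 = -27)
U(v, I) = -11/2 (U(v, I) = -1 + (⅙)*(-27) = -1 - 9/2 = -11/2)
(57 + F)*U(10, A(-1)) - 136 = (57 + 18)*(-11/2) - 136 = 75*(-11/2) - 136 = -825/2 - 136 = -1097/2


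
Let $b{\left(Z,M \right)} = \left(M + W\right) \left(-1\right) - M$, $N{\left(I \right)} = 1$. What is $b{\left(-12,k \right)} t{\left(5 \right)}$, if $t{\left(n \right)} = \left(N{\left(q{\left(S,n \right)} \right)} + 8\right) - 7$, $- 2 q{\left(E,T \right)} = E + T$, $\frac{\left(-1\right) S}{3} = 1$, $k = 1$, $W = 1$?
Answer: $-6$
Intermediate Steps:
$S = -3$ ($S = \left(-3\right) 1 = -3$)
$q{\left(E,T \right)} = - \frac{E}{2} - \frac{T}{2}$ ($q{\left(E,T \right)} = - \frac{E + T}{2} = - \frac{E}{2} - \frac{T}{2}$)
$b{\left(Z,M \right)} = -1 - 2 M$ ($b{\left(Z,M \right)} = \left(M + 1\right) \left(-1\right) - M = \left(1 + M\right) \left(-1\right) - M = \left(-1 - M\right) - M = -1 - 2 M$)
$t{\left(n \right)} = 2$ ($t{\left(n \right)} = \left(1 + 8\right) - 7 = 9 - 7 = 2$)
$b{\left(-12,k \right)} t{\left(5 \right)} = \left(-1 - 2\right) 2 = \left(-3\right) 2 = -6$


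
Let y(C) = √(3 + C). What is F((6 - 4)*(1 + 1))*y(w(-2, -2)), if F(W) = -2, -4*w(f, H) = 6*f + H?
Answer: -√26 ≈ -5.0990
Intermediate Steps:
w(f, H) = -3*f/2 - H/4 (w(f, H) = -(6*f + H)/4 = -(H + 6*f)/4 = -3*f/2 - H/4)
F((6 - 4)*(1 + 1))*y(w(-2, -2)) = -2*√(3 + (-3/2*(-2) - ¼*(-2))) = -2*√(3 + (3 + ½)) = -2*√(3 + 7/2) = -√26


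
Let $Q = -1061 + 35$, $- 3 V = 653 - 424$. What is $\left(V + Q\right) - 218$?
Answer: $- \frac{3961}{3} \approx -1320.3$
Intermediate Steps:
$V = - \frac{229}{3}$ ($V = - \frac{653 - 424}{3} = \left(- \frac{1}{3}\right) 229 = - \frac{229}{3} \approx -76.333$)
$Q = -1026$
$\left(V + Q\right) - 218 = \left(- \frac{229}{3} - 1026\right) - 218 = - \frac{3307}{3} - 218 = - \frac{3961}{3}$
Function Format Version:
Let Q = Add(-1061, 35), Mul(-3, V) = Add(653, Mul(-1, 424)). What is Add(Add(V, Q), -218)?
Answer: Rational(-3961, 3) ≈ -1320.3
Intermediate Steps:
V = Rational(-229, 3) (V = Mul(Rational(-1, 3), Add(653, Mul(-1, 424))) = Mul(Rational(-1, 3), Add(653, -424)) = Mul(Rational(-1, 3), 229) = Rational(-229, 3) ≈ -76.333)
Q = -1026
Add(Add(V, Q), -218) = Add(Add(Rational(-229, 3), -1026), -218) = Add(Rational(-3307, 3), -218) = Rational(-3961, 3)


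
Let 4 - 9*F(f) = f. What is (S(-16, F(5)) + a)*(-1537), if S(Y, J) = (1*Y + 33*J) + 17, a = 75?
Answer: -333529/3 ≈ -1.1118e+5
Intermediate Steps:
F(f) = 4/9 - f/9
S(Y, J) = 17 + Y + 33*J (S(Y, J) = (Y + 33*J) + 17 = 17 + Y + 33*J)
(S(-16, F(5)) + a)*(-1537) = ((17 - 16 + 33*(4/9 - 1/9*5)) + 75)*(-1537) = ((17 - 16 + 33*(4/9 - 5/9)) + 75)*(-1537) = ((17 - 16 + 33*(-1/9)) + 75)*(-1537) = ((17 - 16 - 11/3) + 75)*(-1537) = (-8/3 + 75)*(-1537) = (217/3)*(-1537) = -333529/3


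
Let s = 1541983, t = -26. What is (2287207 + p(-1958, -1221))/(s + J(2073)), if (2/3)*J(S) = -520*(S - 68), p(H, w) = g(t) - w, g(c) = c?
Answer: -2288402/21917 ≈ -104.41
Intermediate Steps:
p(H, w) = -26 - w
J(S) = 53040 - 780*S (J(S) = 3*(-520*(S - 68))/2 = 3*(-520*(-68 + S))/2 = 3*(35360 - 520*S)/2 = 53040 - 780*S)
(2287207 + p(-1958, -1221))/(s + J(2073)) = (2287207 + (-26 - 1*(-1221)))/(1541983 + (53040 - 780*2073)) = (2287207 + (-26 + 1221))/(1541983 + (53040 - 1616940)) = (2287207 + 1195)/(1541983 - 1563900) = 2288402/(-21917) = 2288402*(-1/21917) = -2288402/21917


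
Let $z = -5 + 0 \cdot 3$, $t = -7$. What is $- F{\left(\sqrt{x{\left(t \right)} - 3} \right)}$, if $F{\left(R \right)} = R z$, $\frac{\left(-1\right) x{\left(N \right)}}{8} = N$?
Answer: $5 \sqrt{53} \approx 36.401$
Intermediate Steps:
$z = -5$ ($z = -5 + 0 = -5$)
$x{\left(N \right)} = - 8 N$
$F{\left(R \right)} = - 5 R$ ($F{\left(R \right)} = R \left(-5\right) = - 5 R$)
$- F{\left(\sqrt{x{\left(t \right)} - 3} \right)} = - \left(-5\right) \sqrt{\left(-8\right) \left(-7\right) - 3} = - \left(-5\right) \sqrt{56 - 3} = - \left(-5\right) \sqrt{53} = 5 \sqrt{53}$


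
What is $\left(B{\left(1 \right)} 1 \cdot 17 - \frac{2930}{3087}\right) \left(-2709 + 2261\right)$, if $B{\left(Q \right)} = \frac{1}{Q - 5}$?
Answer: $\frac{1027184}{441} \approx 2329.2$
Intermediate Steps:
$B{\left(Q \right)} = \frac{1}{-5 + Q}$
$\left(B{\left(1 \right)} 1 \cdot 17 - \frac{2930}{3087}\right) \left(-2709 + 2261\right) = \left(\frac{1}{-5 + 1} \cdot 1 \cdot 17 - \frac{2930}{3087}\right) \left(-2709 + 2261\right) = \left(\frac{1}{-4} \cdot 1 \cdot 17 - \frac{2930}{3087}\right) \left(-448\right) = \left(\left(- \frac{1}{4}\right) 1 \cdot 17 - \frac{2930}{3087}\right) \left(-448\right) = \left(\left(- \frac{1}{4}\right) 17 - \frac{2930}{3087}\right) \left(-448\right) = \left(- \frac{17}{4} - \frac{2930}{3087}\right) \left(-448\right) = \left(- \frac{64199}{12348}\right) \left(-448\right) = \frac{1027184}{441}$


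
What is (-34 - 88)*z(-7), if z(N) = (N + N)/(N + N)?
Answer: -122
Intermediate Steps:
z(N) = 1 (z(N) = (2*N)/((2*N)) = (2*N)*(1/(2*N)) = 1)
(-34 - 88)*z(-7) = (-34 - 88)*1 = -122*1 = -122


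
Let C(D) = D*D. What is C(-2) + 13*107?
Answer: 1395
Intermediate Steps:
C(D) = D**2
C(-2) + 13*107 = (-2)**2 + 13*107 = 4 + 1391 = 1395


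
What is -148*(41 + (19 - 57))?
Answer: -444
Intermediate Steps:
-148*(41 + (19 - 57)) = -148*(41 - 38) = -148*3 = -444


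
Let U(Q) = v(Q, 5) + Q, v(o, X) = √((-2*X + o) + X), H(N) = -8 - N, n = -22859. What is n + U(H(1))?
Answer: -22868 + I*√14 ≈ -22868.0 + 3.7417*I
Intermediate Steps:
v(o, X) = √(o - X) (v(o, X) = √((o - 2*X) + X) = √(o - X))
U(Q) = Q + √(-5 + Q) (U(Q) = √(Q - 1*5) + Q = √(Q - 5) + Q = √(-5 + Q) + Q = Q + √(-5 + Q))
n + U(H(1)) = -22859 + ((-8 - 1*1) + √(-5 + (-8 - 1*1))) = -22859 + ((-8 - 1) + √(-5 + (-8 - 1))) = -22859 + (-9 + √(-5 - 9)) = -22859 + (-9 + √(-14)) = -22859 + (-9 + I*√14) = -22868 + I*√14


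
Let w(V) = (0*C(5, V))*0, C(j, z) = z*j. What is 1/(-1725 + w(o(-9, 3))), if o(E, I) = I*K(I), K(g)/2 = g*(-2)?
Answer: -1/1725 ≈ -0.00057971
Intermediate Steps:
K(g) = -4*g (K(g) = 2*(g*(-2)) = 2*(-2*g) = -4*g)
C(j, z) = j*z
o(E, I) = -4*I² (o(E, I) = I*(-4*I) = -4*I²)
w(V) = 0 (w(V) = (0*(5*V))*0 = 0*0 = 0)
1/(-1725 + w(o(-9, 3))) = 1/(-1725 + 0) = 1/(-1725) = -1/1725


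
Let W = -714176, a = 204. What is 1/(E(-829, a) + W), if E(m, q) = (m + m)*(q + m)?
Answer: 1/322074 ≈ 3.1049e-6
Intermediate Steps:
E(m, q) = 2*m*(m + q) (E(m, q) = (2*m)*(m + q) = 2*m*(m + q))
1/(E(-829, a) + W) = 1/(2*(-829)*(-829 + 204) - 714176) = 1/(2*(-829)*(-625) - 714176) = 1/(1036250 - 714176) = 1/322074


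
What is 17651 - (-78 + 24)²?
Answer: 14735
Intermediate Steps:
17651 - (-78 + 24)² = 17651 - 1*(-54)² = 17651 - 1*2916 = 17651 - 2916 = 14735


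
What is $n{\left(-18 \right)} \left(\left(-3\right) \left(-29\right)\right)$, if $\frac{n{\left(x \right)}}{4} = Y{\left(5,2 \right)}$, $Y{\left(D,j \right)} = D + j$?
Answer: $2436$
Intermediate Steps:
$n{\left(x \right)} = 28$ ($n{\left(x \right)} = 4 \left(5 + 2\right) = 4 \cdot 7 = 28$)
$n{\left(-18 \right)} \left(\left(-3\right) \left(-29\right)\right) = 28 \left(\left(-3\right) \left(-29\right)\right) = 28 \cdot 87 = 2436$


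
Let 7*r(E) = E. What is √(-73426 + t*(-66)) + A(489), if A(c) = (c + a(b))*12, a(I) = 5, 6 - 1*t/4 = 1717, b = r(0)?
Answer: 5928 + √378278 ≈ 6543.0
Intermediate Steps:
r(E) = E/7
b = 0 (b = (⅐)*0 = 0)
t = -6844 (t = 24 - 4*1717 = 24 - 6868 = -6844)
A(c) = 60 + 12*c (A(c) = (c + 5)*12 = (5 + c)*12 = 60 + 12*c)
√(-73426 + t*(-66)) + A(489) = √(-73426 - 6844*(-66)) + (60 + 12*489) = √(-73426 + 451704) + (60 + 5868) = √378278 + 5928 = 5928 + √378278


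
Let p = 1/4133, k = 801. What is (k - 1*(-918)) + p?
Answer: 7104628/4133 ≈ 1719.0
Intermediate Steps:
p = 1/4133 ≈ 0.00024196
(k - 1*(-918)) + p = (801 - 1*(-918)) + 1/4133 = (801 + 918) + 1/4133 = 1719 + 1/4133 = 7104628/4133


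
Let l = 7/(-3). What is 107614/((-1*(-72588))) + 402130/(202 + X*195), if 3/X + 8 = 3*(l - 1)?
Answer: 9736017671/4101222 ≈ 2373.9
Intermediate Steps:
l = -7/3 (l = 7*(-1/3) = -7/3 ≈ -2.3333)
X = -1/6 (X = 3/(-8 + 3*(-7/3 - 1)) = 3/(-8 + 3*(-10/3)) = 3/(-8 - 10) = 3/(-18) = 3*(-1/18) = -1/6 ≈ -0.16667)
107614/((-1*(-72588))) + 402130/(202 + X*195) = 107614/((-1*(-72588))) + 402130/(202 - 1/6*195) = 107614/72588 + 402130/(202 - 65/2) = 107614*(1/72588) + 402130/(339/2) = 53807/36294 + 402130*(2/339) = 53807/36294 + 804260/339 = 9736017671/4101222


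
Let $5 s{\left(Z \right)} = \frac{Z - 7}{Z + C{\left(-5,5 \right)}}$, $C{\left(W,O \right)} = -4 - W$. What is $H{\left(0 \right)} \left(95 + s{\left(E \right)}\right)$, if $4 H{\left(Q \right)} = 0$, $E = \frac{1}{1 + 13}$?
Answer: $0$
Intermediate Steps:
$E = \frac{1}{14} \approx 0.071429$
$H{\left(Q \right)} = 0$ ($H{\left(Q \right)} = \frac{1}{4} \cdot 0 = 0$)
$s{\left(Z \right)} = \frac{-7 + Z}{5 \left(1 + Z\right)}$ ($s{\left(Z \right)} = \frac{\left(Z - 7\right) \frac{1}{Z - -1}}{5} = \frac{\left(-7 + Z\right) \frac{1}{Z + \left(-4 + 5\right)}}{5} = \frac{\left(-7 + Z\right) \frac{1}{Z + 1}}{5} = \frac{\left(-7 + Z\right) \frac{1}{1 + Z}}{5} = \frac{\frac{1}{1 + Z} \left(-7 + Z\right)}{5} = \frac{-7 + Z}{5 \left(1 + Z\right)}$)
$H{\left(0 \right)} \left(95 + s{\left(E \right)}\right) = 0 \left(95 + \frac{-7 + \frac{1}{14}}{5 \left(1 + \frac{1}{14}\right)}\right) = 0 \left(95 + \frac{1}{5} \frac{1}{\frac{15}{14}} \left(- \frac{97}{14}\right)\right) = 0 \left(95 + \frac{1}{5} \cdot \frac{14}{15} \left(- \frac{97}{14}\right)\right) = 0 \left(95 - \frac{97}{75}\right) = 0 \cdot \frac{7028}{75} = 0$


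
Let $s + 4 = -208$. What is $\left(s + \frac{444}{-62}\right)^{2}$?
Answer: $\frac{46158436}{961} \approx 48032.0$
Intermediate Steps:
$s = -212$ ($s = -4 - 208 = -212$)
$\left(s + \frac{444}{-62}\right)^{2} = \left(-212 + \frac{444}{-62}\right)^{2} = \left(-212 + 444 \left(- \frac{1}{62}\right)\right)^{2} = \left(-212 - \frac{222}{31}\right)^{2} = \left(- \frac{6794}{31}\right)^{2} = \frac{46158436}{961}$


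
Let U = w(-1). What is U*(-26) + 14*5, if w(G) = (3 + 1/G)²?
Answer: -34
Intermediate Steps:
U = 4 (U = (1 + 3*(-1))²/(-1)² = 1*(1 - 3)² = 1*(-2)² = 1*4 = 4)
U*(-26) + 14*5 = 4*(-26) + 14*5 = -104 + 70 = -34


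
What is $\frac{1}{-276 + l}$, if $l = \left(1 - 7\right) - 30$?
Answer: $- \frac{1}{312} \approx -0.0032051$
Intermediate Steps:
$l = -36$ ($l = -6 - 30 = -36$)
$\frac{1}{-276 + l} = \frac{1}{-276 - 36} = \frac{1}{-312} = - \frac{1}{312}$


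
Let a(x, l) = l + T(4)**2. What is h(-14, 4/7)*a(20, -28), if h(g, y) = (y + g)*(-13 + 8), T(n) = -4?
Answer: -5640/7 ≈ -805.71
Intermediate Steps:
h(g, y) = -5*g - 5*y (h(g, y) = (g + y)*(-5) = -5*g - 5*y)
a(x, l) = 16 + l (a(x, l) = l + (-4)**2 = l + 16 = 16 + l)
h(-14, 4/7)*a(20, -28) = (-5*(-14) - 20/7)*(16 - 28) = (70 - 20/7)*(-12) = (470/7)*(-12) = -5640/7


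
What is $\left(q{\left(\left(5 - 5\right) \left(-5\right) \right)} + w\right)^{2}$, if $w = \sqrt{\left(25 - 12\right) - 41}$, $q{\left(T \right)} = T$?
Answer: $-28$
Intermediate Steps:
$w = 2 i \sqrt{7}$ ($w = \sqrt{\left(25 - 12\right) - 41} = \sqrt{13 - 41} = \sqrt{-28} = 2 i \sqrt{7} \approx 5.2915 i$)
$\left(q{\left(\left(5 - 5\right) \left(-5\right) \right)} + w\right)^{2} = \left(\left(5 - 5\right) \left(-5\right) + 2 i \sqrt{7}\right)^{2} = \left(0 \left(-5\right) + 2 i \sqrt{7}\right)^{2} = \left(0 + 2 i \sqrt{7}\right)^{2} = \left(2 i \sqrt{7}\right)^{2} = -28$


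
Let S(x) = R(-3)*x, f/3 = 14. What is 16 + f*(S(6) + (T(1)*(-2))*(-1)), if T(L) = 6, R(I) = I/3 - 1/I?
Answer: 352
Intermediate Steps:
R(I) = -1/I + I/3 (R(I) = I*(⅓) - 1/I = I/3 - 1/I = -1/I + I/3)
f = 42 (f = 3*14 = 42)
S(x) = -2*x/3 (S(x) = (-1/(-3) + (⅓)*(-3))*x = (-1*(-⅓) - 1)*x = (⅓ - 1)*x = -2*x/3)
16 + f*(S(6) + (T(1)*(-2))*(-1)) = 16 + 42*(-⅔*6 + (6*(-2))*(-1)) = 16 + 42*(-4 - 12*(-1)) = 16 + 42*(-4 + 12) = 16 + 42*8 = 16 + 336 = 352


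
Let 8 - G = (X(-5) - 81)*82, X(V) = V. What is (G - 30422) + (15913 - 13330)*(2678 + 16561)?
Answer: 49670975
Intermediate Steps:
G = 7060 (G = 8 - (-5 - 81)*82 = 8 - (-86)*82 = 8 - 1*(-7052) = 8 + 7052 = 7060)
(G - 30422) + (15913 - 13330)*(2678 + 16561) = (7060 - 30422) + (15913 - 13330)*(2678 + 16561) = -23362 + 2583*19239 = -23362 + 49694337 = 49670975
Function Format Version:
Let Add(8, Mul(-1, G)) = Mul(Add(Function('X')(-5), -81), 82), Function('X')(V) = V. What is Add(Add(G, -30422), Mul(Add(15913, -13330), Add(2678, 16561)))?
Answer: 49670975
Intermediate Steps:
G = 7060 (G = Add(8, Mul(-1, Mul(Add(-5, -81), 82))) = Add(8, Mul(-1, Mul(-86, 82))) = Add(8, Mul(-1, -7052)) = Add(8, 7052) = 7060)
Add(Add(G, -30422), Mul(Add(15913, -13330), Add(2678, 16561))) = Add(Add(7060, -30422), Mul(Add(15913, -13330), Add(2678, 16561))) = Add(-23362, Mul(2583, 19239)) = Add(-23362, 49694337) = 49670975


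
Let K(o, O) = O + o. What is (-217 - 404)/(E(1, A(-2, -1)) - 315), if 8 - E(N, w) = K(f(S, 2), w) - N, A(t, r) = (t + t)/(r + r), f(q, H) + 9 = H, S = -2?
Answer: 621/301 ≈ 2.0631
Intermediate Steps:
f(q, H) = -9 + H
A(t, r) = t/r (A(t, r) = (2*t)/((2*r)) = (2*t)*(1/(2*r)) = t/r)
E(N, w) = 15 + N - w (E(N, w) = 8 - ((w + (-9 + 2)) - N) = 8 - ((w - 7) - N) = 8 - ((-7 + w) - N) = 8 - (-7 + w - N) = 8 + (7 + N - w) = 15 + N - w)
(-217 - 404)/(E(1, A(-2, -1)) - 315) = (-217 - 404)/((15 + 1 - (-2)/(-1)) - 315) = -621/((15 + 1 - (-2)*(-1)) - 315) = -621/((15 + 1 - 1*2) - 315) = -621/((15 + 1 - 2) - 315) = -621/(14 - 315) = -621/(-301) = -621*(-1/301) = 621/301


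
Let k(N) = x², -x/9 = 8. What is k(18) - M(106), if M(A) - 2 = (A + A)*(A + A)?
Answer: -39762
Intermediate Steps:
x = -72 (x = -9*8 = -72)
k(N) = 5184 (k(N) = (-72)² = 5184)
M(A) = 2 + 4*A² (M(A) = 2 + (A + A)*(A + A) = 2 + (2*A)*(2*A) = 2 + 4*A²)
k(18) - M(106) = 5184 - (2 + 4*106²) = 5184 - (2 + 4*11236) = 5184 - (2 + 44944) = 5184 - 1*44946 = 5184 - 44946 = -39762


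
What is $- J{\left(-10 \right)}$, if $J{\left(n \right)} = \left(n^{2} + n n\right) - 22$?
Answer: $-178$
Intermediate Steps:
$J{\left(n \right)} = -22 + 2 n^{2}$ ($J{\left(n \right)} = \left(n^{2} + n^{2}\right) - 22 = 2 n^{2} - 22 = -22 + 2 n^{2}$)
$- J{\left(-10 \right)} = - (-22 + 2 \left(-10\right)^{2}) = - (-22 + 2 \cdot 100) = - (-22 + 200) = \left(-1\right) 178 = -178$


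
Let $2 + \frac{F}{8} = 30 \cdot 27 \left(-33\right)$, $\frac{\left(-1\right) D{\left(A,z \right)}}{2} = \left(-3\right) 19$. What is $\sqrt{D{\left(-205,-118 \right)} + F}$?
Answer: $i \sqrt{213742} \approx 462.32 i$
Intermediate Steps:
$D{\left(A,z \right)} = 114$ ($D{\left(A,z \right)} = - 2 \left(\left(-3\right) 19\right) = \left(-2\right) \left(-57\right) = 114$)
$F = -213856$ ($F = -16 + 8 \cdot 30 \cdot 27 \left(-33\right) = -16 + 8 \cdot 810 \left(-33\right) = -16 + 8 \left(-26730\right) = -16 - 213840 = -213856$)
$\sqrt{D{\left(-205,-118 \right)} + F} = \sqrt{114 - 213856} = \sqrt{-213742} = i \sqrt{213742}$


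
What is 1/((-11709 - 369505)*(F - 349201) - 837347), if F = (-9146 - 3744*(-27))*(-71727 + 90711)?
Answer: -1/665248061457925 ≈ -1.5032e-15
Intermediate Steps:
F = 1745426928 (F = (-9146 + 101088)*18984 = 91942*18984 = 1745426928)
1/((-11709 - 369505)*(F - 349201) - 837347) = 1/((-11709 - 369505)*(1745426928 - 349201) - 837347) = 1/(-381214*1745077727 - 837347) = 1/(-665248060620578 - 837347) = 1/(-665248061457925) = -1/665248061457925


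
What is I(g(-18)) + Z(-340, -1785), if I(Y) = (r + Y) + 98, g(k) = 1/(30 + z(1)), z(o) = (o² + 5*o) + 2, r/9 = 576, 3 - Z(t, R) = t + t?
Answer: 226671/38 ≈ 5965.0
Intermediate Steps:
Z(t, R) = 3 - 2*t (Z(t, R) = 3 - (t + t) = 3 - 2*t)
r = 5184 (r = 9*576 = 5184)
z(o) = 2 + o² + 5*o
g(k) = 1/38 (g(k) = 1/(30 + (2 + 1² + 5*1)) = 1/(30 + (2 + 1 + 5)) = 1/(30 + 8) = 1/38)
I(Y) = 5282 + Y (I(Y) = (5184 + Y) + 98 = 5282 + Y)
I(g(-18)) + Z(-340, -1785) = (5282 + 1/38) + (3 - 2*(-340)) = 200717/38 + (3 + 680) = 200717/38 + 683 = 226671/38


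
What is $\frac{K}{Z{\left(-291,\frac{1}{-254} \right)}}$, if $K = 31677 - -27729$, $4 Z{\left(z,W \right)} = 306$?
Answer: $\frac{39604}{51} \approx 776.55$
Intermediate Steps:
$Z{\left(z,W \right)} = \frac{153}{2}$ ($Z{\left(z,W \right)} = \frac{1}{4} \cdot 306 = \frac{153}{2}$)
$K = 59406$ ($K = 31677 + 27729 = 59406$)
$\frac{K}{Z{\left(-291,\frac{1}{-254} \right)}} = \frac{59406}{\frac{153}{2}} = 59406 \cdot \frac{2}{153} = \frac{39604}{51}$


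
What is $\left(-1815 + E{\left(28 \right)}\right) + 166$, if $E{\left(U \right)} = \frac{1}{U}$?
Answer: $- \frac{46171}{28} \approx -1649.0$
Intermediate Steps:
$\left(-1815 + E{\left(28 \right)}\right) + 166 = \left(-1815 + \frac{1}{28}\right) + 166 = - \frac{50819}{28} + 166 = - \frac{46171}{28}$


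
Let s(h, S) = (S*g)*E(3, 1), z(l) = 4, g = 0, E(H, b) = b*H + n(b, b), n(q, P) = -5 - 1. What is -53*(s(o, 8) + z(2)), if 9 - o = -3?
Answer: -212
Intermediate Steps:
n(q, P) = -6
E(H, b) = -6 + H*b (E(H, b) = b*H - 6 = H*b - 6 = -6 + H*b)
o = 12 (o = 9 - 1*(-3) = 9 + 3 = 12)
s(h, S) = 0 (s(h, S) = (S*0)*(-6 + 3*1) = 0*(-6 + 3) = 0*(-3) = 0)
-53*(s(o, 8) + z(2)) = -53*(0 + 4) = -53*4 = -212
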